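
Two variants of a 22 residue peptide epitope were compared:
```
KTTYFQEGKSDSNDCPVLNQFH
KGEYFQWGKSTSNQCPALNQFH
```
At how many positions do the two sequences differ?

Comparing position by position, 6 positions differ: 2 (T/G), 3 (T/E), 7 (E/W), 11 (D/T), 14 (D/Q), 17 (V/A).

6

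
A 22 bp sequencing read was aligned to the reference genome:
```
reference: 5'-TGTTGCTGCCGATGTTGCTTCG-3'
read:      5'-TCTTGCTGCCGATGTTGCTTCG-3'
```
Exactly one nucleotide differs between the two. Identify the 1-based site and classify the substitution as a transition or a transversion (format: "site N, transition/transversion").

The sequences differ only at site 2: G→C (purine→pyrimidine), a transversion.

site 2, transversion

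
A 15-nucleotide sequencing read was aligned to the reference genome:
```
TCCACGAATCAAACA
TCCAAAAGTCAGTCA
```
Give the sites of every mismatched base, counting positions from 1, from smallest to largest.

5, 6, 8, 12, 13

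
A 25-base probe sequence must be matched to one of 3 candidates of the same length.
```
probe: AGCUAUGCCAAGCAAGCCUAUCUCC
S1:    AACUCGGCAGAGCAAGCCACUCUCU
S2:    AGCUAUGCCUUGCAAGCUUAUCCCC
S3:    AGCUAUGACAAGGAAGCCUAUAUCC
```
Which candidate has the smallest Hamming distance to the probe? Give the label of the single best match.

S1 differs at 8 sites; S2 differs at 4 sites; S3 differs at 3 sites. The closest is S3.

S3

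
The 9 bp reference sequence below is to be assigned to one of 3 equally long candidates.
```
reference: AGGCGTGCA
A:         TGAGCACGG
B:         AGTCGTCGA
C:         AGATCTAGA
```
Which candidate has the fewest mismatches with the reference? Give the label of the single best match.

B

Hamming distances to reference — A: 8; B: 3; C: 5.
Smallest is B with 3 mismatches.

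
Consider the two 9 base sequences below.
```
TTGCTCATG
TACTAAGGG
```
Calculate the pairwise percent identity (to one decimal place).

22.2%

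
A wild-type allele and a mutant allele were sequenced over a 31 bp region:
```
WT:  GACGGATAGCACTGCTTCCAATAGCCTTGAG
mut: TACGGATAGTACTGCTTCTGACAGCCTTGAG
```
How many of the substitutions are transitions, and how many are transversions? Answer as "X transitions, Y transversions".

Mismatches (1-based):
site 1: G→T (purine→pyrimidine, transversion)
site 10: C→T (pyrimidine→pyrimidine, transition)
site 19: C→T (pyrimidine→pyrimidine, transition)
site 20: A→G (purine→purine, transition)
site 22: T→C (pyrimidine→pyrimidine, transition)

4 transitions, 1 transversion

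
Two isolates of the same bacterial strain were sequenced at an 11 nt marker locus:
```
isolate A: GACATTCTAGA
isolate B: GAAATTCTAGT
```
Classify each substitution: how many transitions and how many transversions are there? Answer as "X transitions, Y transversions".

Mismatches (1-based):
position 3: C→A (pyrimidine→purine, transversion)
position 11: A→T (purine→pyrimidine, transversion)

0 transitions, 2 transversions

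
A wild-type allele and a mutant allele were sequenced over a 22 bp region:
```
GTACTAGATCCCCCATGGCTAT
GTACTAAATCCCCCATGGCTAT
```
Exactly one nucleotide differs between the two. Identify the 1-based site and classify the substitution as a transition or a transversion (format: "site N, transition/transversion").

Site 7 changes G→A. G is a purine and A is a purine, so this is a transition.

site 7, transition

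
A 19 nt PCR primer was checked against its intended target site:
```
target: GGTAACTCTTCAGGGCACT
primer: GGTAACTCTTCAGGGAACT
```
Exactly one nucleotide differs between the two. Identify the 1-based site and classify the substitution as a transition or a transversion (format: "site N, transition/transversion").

site 16, transversion

The sequences differ only at site 16: C→A (pyrimidine→purine), a transversion.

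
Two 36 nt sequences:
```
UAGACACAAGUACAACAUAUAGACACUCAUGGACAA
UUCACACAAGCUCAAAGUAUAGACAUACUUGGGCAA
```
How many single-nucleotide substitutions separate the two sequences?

10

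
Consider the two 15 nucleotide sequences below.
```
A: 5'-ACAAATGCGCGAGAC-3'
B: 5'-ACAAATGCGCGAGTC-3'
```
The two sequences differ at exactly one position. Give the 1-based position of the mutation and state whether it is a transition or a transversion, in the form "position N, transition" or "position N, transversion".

The sequences differ only at position 14: A→T (purine→pyrimidine), a transversion.

position 14, transversion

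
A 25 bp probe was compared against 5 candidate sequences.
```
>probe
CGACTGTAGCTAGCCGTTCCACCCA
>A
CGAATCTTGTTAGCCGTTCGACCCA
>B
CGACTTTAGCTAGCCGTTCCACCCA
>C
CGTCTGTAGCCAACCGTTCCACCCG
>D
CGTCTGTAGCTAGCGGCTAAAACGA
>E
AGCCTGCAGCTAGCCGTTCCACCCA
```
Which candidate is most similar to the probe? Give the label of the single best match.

B

Hamming distances to probe — A: 5; B: 1; C: 4; D: 7; E: 3.
Smallest is B with 1 mismatch.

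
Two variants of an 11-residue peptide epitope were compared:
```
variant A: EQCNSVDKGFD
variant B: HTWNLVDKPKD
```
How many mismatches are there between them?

6

Mismatches (1-based): position 1: E→H; position 2: Q→T; position 3: C→W; position 5: S→L; position 9: G→P; position 10: F→K.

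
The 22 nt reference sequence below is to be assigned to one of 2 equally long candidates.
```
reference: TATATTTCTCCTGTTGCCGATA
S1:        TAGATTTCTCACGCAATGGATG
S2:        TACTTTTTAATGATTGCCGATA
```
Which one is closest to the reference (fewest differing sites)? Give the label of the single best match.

S1 differs at 9 sites; S2 differs at 8 sites. The closest is S2.

S2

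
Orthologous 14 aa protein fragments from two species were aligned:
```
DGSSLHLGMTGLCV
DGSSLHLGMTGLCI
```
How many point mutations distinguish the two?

1

The sequences differ at positions 14 (1-based) — 1 in total.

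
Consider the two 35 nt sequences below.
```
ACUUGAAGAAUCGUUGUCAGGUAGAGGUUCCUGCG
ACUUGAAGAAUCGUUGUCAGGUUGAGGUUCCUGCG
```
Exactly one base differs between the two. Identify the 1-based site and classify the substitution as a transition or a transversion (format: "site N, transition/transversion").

The sequences differ only at site 23: A→U (purine→pyrimidine), a transversion.

site 23, transversion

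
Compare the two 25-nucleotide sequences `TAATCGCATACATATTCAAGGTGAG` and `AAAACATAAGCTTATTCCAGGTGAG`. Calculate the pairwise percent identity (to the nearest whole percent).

Mismatches at positions 1, 4, 6, 7, 9, 10, 12, 18 (1-based): 8 of 25.
Identical positions: 17/25 = 68% → 68%.

68%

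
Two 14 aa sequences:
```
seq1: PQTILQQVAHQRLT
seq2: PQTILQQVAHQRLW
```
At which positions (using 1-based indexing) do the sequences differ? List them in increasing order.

Differences at position 14 (T→W).

14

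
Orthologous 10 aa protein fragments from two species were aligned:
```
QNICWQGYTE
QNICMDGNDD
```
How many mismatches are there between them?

The sequences differ at positions 5, 6, 8, 9, 10 (1-based) — 5 in total.

5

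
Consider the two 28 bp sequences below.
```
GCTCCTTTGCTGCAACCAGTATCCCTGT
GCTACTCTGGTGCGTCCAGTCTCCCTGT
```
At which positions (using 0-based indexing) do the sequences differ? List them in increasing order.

Differences at position 3 (C→A), position 6 (T→C), position 9 (C→G), position 13 (A→G), position 14 (A→T), position 20 (A→C).

3, 6, 9, 13, 14, 20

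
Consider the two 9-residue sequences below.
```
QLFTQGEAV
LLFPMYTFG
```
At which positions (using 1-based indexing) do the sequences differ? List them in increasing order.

Scanning 1-based: 1: Q/L; 4: T/P; 5: Q/M; 6: G/Y; 7: E/T; 8: A/F; 9: V/G.

1, 4, 5, 6, 7, 8, 9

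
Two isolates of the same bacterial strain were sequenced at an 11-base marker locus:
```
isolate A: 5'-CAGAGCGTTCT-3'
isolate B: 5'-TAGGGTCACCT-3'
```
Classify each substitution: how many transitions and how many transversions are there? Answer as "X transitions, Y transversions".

4 transitions, 2 transversions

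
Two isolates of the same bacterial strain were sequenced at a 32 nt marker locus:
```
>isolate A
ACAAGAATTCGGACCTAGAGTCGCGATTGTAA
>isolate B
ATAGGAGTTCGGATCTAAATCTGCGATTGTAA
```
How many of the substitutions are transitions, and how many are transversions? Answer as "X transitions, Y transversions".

7 transitions, 1 transversion

Transitions (purine↔purine or pyrimidine↔pyrimidine): 2 C→T, 4 A→G, 7 A→G, 14 C→T, 18 G→A, 21 T→C, 22 C→T.
Transversions (purine↔pyrimidine): 20 G→T.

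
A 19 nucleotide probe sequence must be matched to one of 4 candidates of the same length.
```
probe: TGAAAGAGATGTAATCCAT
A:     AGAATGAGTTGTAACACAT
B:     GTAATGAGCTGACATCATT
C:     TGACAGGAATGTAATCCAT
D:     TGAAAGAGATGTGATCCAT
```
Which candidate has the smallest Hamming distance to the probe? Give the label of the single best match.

Hamming distances to probe — A: 5; B: 8; C: 3; D: 1.
Smallest is D with 1 mismatch.

D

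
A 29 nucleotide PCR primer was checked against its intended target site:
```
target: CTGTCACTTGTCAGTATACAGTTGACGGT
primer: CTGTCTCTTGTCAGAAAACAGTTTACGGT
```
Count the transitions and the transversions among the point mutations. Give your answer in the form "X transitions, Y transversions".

0 transitions, 4 transversions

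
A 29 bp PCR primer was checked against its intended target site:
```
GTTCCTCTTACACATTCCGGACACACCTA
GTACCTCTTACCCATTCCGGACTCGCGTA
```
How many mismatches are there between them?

The sequences differ at bases 3, 12, 23, 25, 27 (1-based) — 5 in total.

5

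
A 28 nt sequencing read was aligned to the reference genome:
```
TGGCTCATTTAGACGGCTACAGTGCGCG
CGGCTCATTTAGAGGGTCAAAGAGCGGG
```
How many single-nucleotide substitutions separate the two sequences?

7

Comparing position by position, 7 sites differ: 1 (T/C), 14 (C/G), 17 (C/T), 18 (T/C), 20 (C/A), 23 (T/A), 27 (C/G).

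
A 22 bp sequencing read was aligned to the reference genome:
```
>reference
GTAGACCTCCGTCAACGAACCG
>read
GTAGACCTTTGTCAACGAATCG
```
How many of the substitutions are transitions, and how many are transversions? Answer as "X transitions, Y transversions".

3 transitions, 0 transversions

Mismatches (1-based):
base 9: C→T (pyrimidine→pyrimidine, transition)
base 10: C→T (pyrimidine→pyrimidine, transition)
base 20: C→T (pyrimidine→pyrimidine, transition)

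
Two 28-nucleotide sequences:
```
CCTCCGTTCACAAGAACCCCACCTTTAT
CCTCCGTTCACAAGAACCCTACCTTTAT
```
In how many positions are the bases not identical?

The sequences differ at positions 20 (1-based) — 1 in total.

1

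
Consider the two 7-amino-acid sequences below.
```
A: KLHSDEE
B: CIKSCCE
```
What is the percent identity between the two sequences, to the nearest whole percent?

29%

Mismatches at positions 1, 2, 3, 5, 6 (1-based): 5 of 7.
Identical positions: 2/7 = 28.57% → 29%.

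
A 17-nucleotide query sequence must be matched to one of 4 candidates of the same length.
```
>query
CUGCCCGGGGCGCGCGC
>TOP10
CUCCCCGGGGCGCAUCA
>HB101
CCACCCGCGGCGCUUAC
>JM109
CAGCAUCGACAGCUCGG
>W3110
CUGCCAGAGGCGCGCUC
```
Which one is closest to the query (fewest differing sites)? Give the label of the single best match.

W3110

TOP10 differs at 5 sites; HB101 differs at 6 sites; JM109 differs at 9 sites; W3110 differs at 3 sites. The closest is W3110.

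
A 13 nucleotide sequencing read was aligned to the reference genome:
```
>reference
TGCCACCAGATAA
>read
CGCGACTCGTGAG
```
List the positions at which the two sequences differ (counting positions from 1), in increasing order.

Differences at position 1 (T→C), position 4 (C→G), position 7 (C→T), position 8 (A→C), position 10 (A→T), position 11 (T→G), position 13 (A→G).

1, 4, 7, 8, 10, 11, 13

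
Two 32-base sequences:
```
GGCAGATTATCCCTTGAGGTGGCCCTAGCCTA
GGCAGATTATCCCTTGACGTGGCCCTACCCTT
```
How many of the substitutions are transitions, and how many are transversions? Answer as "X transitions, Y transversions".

0 transitions, 3 transversions

Transitions (purine↔purine or pyrimidine↔pyrimidine): none.
Transversions (purine↔pyrimidine): 18 G→C, 28 G→C, 32 A→T.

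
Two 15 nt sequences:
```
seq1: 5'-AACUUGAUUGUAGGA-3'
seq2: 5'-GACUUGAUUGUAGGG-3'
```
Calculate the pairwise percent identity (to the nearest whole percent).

Mismatches at positions 1, 15 (1-based): 2 of 15.
Identical positions: 13/15 = 86.67% → 87%.

87%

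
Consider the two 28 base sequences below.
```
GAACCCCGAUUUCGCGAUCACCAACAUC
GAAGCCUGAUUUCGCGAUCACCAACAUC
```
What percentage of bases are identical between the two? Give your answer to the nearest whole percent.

93%

Mismatches at positions 4, 7 (1-based): 2 of 28.
Identical positions: 26/28 = 92.86% → 93%.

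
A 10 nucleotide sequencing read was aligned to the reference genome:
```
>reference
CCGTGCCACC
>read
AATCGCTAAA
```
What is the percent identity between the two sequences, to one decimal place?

30.0%

7 positions differ (1, 2, 3, 4, 7, 9, 10), so 3 of 10 match: 3/10 = 30%.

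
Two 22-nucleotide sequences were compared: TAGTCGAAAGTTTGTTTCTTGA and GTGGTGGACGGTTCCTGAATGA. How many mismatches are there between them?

Comparing position by position, 12 bases differ: 1 (T/G), 2 (A/T), 4 (T/G), 5 (C/T), 7 (A/G), 9 (A/C), 11 (T/G), 14 (G/C), 15 (T/C), 17 (T/G), 18 (C/A), 19 (T/A).

12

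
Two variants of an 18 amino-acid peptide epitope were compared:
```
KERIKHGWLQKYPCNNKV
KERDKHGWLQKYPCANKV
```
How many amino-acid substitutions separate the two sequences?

2

The sequences differ at positions 4, 15 (1-based) — 2 in total.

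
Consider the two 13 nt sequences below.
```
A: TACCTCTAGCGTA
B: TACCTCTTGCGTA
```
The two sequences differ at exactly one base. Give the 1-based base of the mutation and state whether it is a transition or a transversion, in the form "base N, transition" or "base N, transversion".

Base 8 changes A→T. A is a purine and T is a pyrimidine, so this is a transversion.

base 8, transversion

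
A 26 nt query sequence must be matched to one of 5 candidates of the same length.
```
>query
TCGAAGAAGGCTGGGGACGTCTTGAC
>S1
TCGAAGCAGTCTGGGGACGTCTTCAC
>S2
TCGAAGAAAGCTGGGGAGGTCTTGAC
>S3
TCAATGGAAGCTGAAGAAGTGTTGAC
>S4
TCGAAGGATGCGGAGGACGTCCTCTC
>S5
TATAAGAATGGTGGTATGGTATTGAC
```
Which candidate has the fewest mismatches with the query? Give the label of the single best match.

Hamming distances to query — S1: 3; S2: 2; S3: 8; S4: 7; S5: 9.
Smallest is S2 with 2 mismatches.

S2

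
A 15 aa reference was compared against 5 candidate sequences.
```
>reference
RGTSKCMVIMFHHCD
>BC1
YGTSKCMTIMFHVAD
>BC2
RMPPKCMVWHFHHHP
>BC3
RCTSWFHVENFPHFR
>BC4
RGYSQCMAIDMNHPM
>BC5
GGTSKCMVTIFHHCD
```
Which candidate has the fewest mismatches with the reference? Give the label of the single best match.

BC5

Hamming distances to reference — BC1: 4; BC2: 7; BC3: 9; BC4: 8; BC5: 3.
Smallest is BC5 with 3 mismatches.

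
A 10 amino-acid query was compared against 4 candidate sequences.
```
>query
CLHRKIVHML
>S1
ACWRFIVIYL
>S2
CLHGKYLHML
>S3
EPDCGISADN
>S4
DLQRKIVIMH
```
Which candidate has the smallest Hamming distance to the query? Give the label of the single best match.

S2

Hamming distances to query — S1: 6; S2: 3; S3: 9; S4: 4.
Smallest is S2 with 3 mismatches.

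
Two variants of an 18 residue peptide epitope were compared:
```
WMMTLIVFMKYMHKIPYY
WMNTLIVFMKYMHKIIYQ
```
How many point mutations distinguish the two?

3

Comparing position by position, 3 positions differ: 3 (M/N), 16 (P/I), 18 (Y/Q).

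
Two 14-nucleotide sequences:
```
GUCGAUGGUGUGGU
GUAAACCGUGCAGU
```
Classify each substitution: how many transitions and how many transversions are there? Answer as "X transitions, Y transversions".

4 transitions, 2 transversions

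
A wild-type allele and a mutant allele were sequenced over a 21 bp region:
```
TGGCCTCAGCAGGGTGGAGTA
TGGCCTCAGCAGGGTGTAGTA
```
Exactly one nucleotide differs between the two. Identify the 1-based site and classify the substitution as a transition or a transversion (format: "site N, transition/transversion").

site 17, transversion

Site 17 changes G→T. G is a purine and T is a pyrimidine, so this is a transversion.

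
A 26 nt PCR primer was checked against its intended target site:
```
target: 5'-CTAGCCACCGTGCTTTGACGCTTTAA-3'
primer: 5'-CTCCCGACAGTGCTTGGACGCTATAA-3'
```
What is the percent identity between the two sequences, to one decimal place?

6 positions differ (3, 4, 6, 9, 16, 23), so 20 of 26 match: 20/26 = 76.92%.

76.9%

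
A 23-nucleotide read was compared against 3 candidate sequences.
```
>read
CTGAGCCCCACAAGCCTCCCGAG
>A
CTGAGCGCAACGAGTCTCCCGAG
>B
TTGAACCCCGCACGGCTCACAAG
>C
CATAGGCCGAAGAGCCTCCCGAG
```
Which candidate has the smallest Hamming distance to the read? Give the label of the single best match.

A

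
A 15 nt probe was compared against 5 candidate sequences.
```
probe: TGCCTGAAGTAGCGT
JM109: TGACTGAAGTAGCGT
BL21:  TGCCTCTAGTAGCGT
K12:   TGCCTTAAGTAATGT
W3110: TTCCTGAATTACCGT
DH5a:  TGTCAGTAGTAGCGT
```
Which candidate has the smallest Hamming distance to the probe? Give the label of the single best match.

Hamming distances to probe — JM109: 1; BL21: 2; K12: 3; W3110: 3; DH5a: 3.
Smallest is JM109 with 1 mismatch.

JM109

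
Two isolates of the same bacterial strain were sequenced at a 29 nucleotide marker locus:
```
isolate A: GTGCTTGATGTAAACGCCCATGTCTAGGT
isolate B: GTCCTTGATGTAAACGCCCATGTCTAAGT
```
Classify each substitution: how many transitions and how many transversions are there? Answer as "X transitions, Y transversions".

1 transition, 1 transversion

Mismatches (1-based):
site 3: G→C (purine→pyrimidine, transversion)
site 27: G→A (purine→purine, transition)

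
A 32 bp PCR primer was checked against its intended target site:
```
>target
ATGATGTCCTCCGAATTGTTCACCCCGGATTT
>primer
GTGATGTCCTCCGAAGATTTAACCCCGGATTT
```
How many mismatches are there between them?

5

Comparing position by position, 5 sites differ: 1 (A/G), 16 (T/G), 17 (T/A), 18 (G/T), 21 (C/A).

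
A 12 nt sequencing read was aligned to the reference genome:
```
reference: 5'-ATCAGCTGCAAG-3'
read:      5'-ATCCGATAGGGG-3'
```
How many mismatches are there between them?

Comparing position by position, 6 sites differ: 4 (A/C), 6 (C/A), 8 (G/A), 9 (C/G), 10 (A/G), 11 (A/G).

6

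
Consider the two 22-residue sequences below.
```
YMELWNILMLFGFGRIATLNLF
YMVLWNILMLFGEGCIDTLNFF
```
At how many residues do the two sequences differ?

The sequences differ at residues 3, 13, 15, 17, 21 (1-based) — 5 in total.

5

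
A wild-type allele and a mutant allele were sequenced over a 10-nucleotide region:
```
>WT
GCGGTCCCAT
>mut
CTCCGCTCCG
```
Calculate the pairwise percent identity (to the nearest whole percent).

8 positions differ (1, 2, 3, 4, 5, 7, 9, 10), so 2 of 10 match: 2/10 = 20%.

20%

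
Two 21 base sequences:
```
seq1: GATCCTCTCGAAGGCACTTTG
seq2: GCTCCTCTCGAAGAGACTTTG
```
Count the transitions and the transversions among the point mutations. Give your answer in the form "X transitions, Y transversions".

Transitions (purine↔purine or pyrimidine↔pyrimidine): 14 G→A.
Transversions (purine↔pyrimidine): 2 A→C, 15 C→G.

1 transition, 2 transversions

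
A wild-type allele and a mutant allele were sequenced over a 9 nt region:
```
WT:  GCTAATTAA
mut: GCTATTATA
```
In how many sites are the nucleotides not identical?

Comparing position by position, 3 sites differ: 5 (A/T), 7 (T/A), 8 (A/T).

3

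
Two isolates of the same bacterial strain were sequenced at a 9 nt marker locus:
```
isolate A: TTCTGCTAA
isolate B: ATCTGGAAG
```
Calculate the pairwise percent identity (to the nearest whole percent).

4 positions differ (1, 6, 7, 9), so 5 of 9 match: 5/9 = 55.56%.

56%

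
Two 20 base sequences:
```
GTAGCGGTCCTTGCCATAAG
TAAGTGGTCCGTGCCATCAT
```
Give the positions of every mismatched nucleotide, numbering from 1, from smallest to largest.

1, 2, 5, 11, 18, 20

Scanning 1-based: 1: G/T; 2: T/A; 5: C/T; 11: T/G; 18: A/C; 20: G/T.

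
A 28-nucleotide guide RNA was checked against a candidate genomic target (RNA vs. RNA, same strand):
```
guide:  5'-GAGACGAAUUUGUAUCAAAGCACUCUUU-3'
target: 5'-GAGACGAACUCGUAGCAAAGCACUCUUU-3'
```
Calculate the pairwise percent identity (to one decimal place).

3 positions differ (9, 11, 15), so 25 of 28 match: 25/28 = 89.29%.

89.3%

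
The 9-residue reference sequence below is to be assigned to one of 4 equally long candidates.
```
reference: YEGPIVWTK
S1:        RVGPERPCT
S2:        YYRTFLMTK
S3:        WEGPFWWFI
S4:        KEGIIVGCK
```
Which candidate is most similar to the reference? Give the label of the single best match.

S4

Hamming distances to reference — S1: 7; S2: 6; S3: 5; S4: 4.
Smallest is S4 with 4 mismatches.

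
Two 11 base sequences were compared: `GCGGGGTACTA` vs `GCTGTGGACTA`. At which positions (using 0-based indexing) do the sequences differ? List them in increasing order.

2, 4, 6

Differences at position 2 (G→T), position 4 (G→T), position 6 (T→G).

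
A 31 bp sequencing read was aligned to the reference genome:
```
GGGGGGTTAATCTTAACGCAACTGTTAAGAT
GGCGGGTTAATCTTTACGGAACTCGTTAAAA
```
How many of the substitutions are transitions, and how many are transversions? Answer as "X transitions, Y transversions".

1 transition, 7 transversions

Mismatches (1-based):
site 3: G→C (purine→pyrimidine, transversion)
site 15: A→T (purine→pyrimidine, transversion)
site 19: C→G (pyrimidine→purine, transversion)
site 24: G→C (purine→pyrimidine, transversion)
site 25: T→G (pyrimidine→purine, transversion)
site 27: A→T (purine→pyrimidine, transversion)
site 29: G→A (purine→purine, transition)
site 31: T→A (pyrimidine→purine, transversion)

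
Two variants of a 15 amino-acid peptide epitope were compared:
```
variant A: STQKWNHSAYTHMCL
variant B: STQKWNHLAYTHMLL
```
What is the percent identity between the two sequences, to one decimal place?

86.7%

2 positions differ (8, 14), so 13 of 15 match: 13/15 = 86.67%.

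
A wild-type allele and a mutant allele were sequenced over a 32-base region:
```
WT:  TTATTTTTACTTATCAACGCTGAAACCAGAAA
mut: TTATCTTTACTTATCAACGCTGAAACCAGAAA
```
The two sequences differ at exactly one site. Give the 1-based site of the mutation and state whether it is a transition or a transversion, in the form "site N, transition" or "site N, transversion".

site 5, transition

Site 5 changes T→C. T is a pyrimidine and C is a pyrimidine, so this is a transition.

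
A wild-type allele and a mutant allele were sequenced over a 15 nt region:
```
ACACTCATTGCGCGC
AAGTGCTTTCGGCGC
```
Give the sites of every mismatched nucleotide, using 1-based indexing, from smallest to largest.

2, 3, 4, 5, 7, 10, 11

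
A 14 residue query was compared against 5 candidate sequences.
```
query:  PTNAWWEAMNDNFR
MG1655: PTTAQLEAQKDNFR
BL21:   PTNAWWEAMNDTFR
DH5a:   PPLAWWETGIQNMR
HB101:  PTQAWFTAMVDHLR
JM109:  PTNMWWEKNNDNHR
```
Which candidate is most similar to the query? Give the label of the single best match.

BL21

Hamming distances to query — MG1655: 5; BL21: 1; DH5a: 7; HB101: 6; JM109: 4.
Smallest is BL21 with 1 mismatch.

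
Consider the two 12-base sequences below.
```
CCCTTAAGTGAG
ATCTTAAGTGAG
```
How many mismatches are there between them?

The sequences differ at sites 1, 2 (1-based) — 2 in total.

2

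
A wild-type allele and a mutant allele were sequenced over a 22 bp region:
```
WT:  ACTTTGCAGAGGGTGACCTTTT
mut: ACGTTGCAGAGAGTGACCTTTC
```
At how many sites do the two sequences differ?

3

The sequences differ at sites 3, 12, 22 (1-based) — 3 in total.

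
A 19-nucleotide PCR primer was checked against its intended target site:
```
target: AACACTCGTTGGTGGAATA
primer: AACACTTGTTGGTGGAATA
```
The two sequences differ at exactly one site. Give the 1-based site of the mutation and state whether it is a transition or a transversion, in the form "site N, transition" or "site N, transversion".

site 7, transition

Site 7 changes C→T. C is a pyrimidine and T is a pyrimidine, so this is a transition.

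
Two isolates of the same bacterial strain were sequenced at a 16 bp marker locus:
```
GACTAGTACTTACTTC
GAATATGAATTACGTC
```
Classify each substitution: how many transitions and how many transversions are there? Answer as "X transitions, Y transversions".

0 transitions, 5 transversions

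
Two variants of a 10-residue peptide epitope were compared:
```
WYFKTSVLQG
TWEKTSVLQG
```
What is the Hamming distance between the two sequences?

3

The sequences differ at residues 1, 2, 3 (1-based) — 3 in total.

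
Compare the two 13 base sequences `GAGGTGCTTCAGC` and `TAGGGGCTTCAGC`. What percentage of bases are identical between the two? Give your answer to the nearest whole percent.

85%

Mismatches at positions 1, 5 (1-based): 2 of 13.
Identical positions: 11/13 = 84.62% → 85%.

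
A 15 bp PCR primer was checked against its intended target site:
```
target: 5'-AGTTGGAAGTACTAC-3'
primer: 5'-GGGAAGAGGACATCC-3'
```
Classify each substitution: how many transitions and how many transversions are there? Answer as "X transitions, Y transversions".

3 transitions, 6 transversions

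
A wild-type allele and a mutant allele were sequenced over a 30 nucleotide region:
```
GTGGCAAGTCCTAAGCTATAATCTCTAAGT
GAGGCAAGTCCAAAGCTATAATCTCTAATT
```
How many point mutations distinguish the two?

3

Comparing position by position, 3 sites differ: 2 (T/A), 12 (T/A), 29 (G/T).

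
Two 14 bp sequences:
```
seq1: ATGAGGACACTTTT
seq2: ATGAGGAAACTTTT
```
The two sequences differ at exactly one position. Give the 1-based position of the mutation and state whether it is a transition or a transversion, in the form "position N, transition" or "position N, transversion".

position 8, transversion

The sequences differ only at position 8: C→A (pyrimidine→purine), a transversion.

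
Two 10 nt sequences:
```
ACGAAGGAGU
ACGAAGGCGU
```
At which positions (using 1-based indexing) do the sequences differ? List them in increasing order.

Differences at position 8 (A→C).

8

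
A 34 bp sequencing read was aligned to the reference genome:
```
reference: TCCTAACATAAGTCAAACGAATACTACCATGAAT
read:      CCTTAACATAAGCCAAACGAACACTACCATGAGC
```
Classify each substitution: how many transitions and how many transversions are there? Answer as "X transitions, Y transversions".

Mismatches (1-based):
site 1: T→C (pyrimidine→pyrimidine, transition)
site 3: C→T (pyrimidine→pyrimidine, transition)
site 13: T→C (pyrimidine→pyrimidine, transition)
site 22: T→C (pyrimidine→pyrimidine, transition)
site 33: A→G (purine→purine, transition)
site 34: T→C (pyrimidine→pyrimidine, transition)

6 transitions, 0 transversions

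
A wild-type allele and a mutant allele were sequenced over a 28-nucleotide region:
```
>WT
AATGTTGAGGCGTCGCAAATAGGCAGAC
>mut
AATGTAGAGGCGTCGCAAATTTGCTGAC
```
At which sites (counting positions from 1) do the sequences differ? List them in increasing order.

Scanning 1-based: 6: T/A; 21: A/T; 22: G/T; 25: A/T.

6, 21, 22, 25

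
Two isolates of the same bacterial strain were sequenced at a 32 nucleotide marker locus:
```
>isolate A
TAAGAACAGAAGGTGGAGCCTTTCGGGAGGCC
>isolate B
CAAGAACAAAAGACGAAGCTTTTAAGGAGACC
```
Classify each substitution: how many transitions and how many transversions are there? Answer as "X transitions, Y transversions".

8 transitions, 1 transversion

Transitions (purine↔purine or pyrimidine↔pyrimidine): 1 T→C, 9 G→A, 13 G→A, 14 T→C, 16 G→A, 20 C→T, 25 G→A, 30 G→A.
Transversions (purine↔pyrimidine): 24 C→A.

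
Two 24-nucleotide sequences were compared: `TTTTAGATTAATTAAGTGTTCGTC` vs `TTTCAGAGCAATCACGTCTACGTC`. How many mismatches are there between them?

7

Mismatches (1-based): position 4: T→C; position 8: T→G; position 9: T→C; position 13: T→C; position 15: A→C; position 18: G→C; position 20: T→A.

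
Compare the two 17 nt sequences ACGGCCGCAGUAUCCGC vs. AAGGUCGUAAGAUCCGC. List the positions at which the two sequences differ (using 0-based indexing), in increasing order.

Scanning 0-based: 1: C/A; 4: C/U; 7: C/U; 9: G/A; 10: U/G.

1, 4, 7, 9, 10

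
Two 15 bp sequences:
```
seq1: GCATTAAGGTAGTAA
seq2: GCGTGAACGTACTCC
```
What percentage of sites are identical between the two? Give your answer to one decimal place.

6 positions differ (3, 5, 8, 12, 14, 15), so 9 of 15 match: 9/15 = 60%.

60.0%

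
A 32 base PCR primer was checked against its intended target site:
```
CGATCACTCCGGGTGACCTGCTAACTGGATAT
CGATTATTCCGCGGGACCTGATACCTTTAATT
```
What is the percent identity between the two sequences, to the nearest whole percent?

69%

Mismatches at positions 5, 7, 12, 14, 21, 24, 27, 28, 30, 31 (1-based): 10 of 32.
Identical positions: 22/32 = 68.75% → 69%.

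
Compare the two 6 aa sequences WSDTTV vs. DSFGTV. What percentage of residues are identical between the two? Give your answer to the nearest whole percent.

50%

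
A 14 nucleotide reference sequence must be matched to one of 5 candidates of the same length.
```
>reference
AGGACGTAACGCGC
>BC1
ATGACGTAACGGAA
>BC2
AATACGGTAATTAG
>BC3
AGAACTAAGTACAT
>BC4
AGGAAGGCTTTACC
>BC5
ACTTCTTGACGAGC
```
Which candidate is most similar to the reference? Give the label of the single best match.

BC1

Hamming distances to reference — BC1: 4; BC2: 9; BC3: 8; BC4: 8; BC5: 6.
Smallest is BC1 with 4 mismatches.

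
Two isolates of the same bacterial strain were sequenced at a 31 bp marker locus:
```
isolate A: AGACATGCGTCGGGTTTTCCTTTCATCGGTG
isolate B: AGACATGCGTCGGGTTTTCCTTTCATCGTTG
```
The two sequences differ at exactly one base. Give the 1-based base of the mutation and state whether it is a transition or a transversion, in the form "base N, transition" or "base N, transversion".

base 29, transversion

The sequences differ only at base 29: G→T (purine→pyrimidine), a transversion.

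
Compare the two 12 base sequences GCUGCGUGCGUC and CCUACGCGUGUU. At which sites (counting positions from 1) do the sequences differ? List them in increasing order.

Scanning 1-based: 1: G/C; 4: G/A; 7: U/C; 9: C/U; 12: C/U.

1, 4, 7, 9, 12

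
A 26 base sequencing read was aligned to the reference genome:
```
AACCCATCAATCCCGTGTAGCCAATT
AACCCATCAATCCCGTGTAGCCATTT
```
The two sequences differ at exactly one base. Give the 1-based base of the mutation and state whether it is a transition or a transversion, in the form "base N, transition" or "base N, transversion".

The sequences differ only at base 24: A→T (purine→pyrimidine), a transversion.

base 24, transversion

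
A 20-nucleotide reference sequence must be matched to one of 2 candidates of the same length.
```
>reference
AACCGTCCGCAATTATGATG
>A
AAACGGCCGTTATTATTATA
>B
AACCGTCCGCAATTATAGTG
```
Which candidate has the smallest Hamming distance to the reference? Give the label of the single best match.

A differs at 6 bases; B differs at 2 bases. The closest is B.

B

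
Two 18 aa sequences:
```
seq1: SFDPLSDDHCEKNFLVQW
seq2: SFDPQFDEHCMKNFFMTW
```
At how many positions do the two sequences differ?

Comparing position by position, 7 positions differ: 5 (L/Q), 6 (S/F), 8 (D/E), 11 (E/M), 15 (L/F), 16 (V/M), 17 (Q/T).

7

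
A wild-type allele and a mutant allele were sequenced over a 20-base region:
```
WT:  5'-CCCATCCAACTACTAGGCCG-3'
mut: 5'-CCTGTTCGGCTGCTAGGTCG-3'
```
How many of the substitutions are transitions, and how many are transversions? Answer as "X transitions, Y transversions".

7 transitions, 0 transversions

Mismatches (1-based):
position 3: C→T (pyrimidine→pyrimidine, transition)
position 4: A→G (purine→purine, transition)
position 6: C→T (pyrimidine→pyrimidine, transition)
position 8: A→G (purine→purine, transition)
position 9: A→G (purine→purine, transition)
position 12: A→G (purine→purine, transition)
position 18: C→T (pyrimidine→pyrimidine, transition)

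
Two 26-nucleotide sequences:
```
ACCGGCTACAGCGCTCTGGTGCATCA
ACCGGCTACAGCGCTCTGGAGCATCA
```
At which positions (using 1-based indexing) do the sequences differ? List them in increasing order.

Differences at position 20 (T→A).

20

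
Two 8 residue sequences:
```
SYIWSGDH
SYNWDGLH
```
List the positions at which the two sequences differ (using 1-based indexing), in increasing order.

Differences at position 3 (I→N), position 5 (S→D), position 7 (D→L).

3, 5, 7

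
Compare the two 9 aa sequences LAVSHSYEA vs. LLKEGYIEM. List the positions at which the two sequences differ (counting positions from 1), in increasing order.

2, 3, 4, 5, 6, 7, 9

Differences at position 2 (A→L), position 3 (V→K), position 4 (S→E), position 5 (H→G), position 6 (S→Y), position 7 (Y→I), position 9 (A→M).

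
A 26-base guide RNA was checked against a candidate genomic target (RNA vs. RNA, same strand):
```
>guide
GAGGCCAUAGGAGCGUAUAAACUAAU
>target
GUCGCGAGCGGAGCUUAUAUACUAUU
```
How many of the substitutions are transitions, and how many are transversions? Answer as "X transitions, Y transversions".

Transitions (purine↔purine or pyrimidine↔pyrimidine): none.
Transversions (purine↔pyrimidine): 2 A→U, 3 G→C, 6 C→G, 8 U→G, 9 A→C, 15 G→U, 20 A→U, 25 A→U.

0 transitions, 8 transversions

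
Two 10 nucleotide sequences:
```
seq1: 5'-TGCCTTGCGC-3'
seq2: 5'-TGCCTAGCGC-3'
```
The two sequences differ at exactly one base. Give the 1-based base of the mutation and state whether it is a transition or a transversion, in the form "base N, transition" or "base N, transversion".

base 6, transversion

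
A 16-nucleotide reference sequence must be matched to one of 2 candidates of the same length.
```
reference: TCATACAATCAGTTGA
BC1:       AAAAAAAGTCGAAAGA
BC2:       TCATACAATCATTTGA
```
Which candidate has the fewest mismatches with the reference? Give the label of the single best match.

BC2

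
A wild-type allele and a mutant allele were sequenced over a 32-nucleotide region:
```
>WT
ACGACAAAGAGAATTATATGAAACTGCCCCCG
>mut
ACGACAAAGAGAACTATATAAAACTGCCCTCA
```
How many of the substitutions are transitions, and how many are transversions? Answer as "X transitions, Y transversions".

4 transitions, 0 transversions

Mismatches (1-based):
position 14: T→C (pyrimidine→pyrimidine, transition)
position 20: G→A (purine→purine, transition)
position 30: C→T (pyrimidine→pyrimidine, transition)
position 32: G→A (purine→purine, transition)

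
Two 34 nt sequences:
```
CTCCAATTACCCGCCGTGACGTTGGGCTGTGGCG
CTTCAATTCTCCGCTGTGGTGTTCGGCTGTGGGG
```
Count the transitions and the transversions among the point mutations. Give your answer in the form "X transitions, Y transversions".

Transitions (purine↔purine or pyrimidine↔pyrimidine): 3 C→T, 10 C→T, 15 C→T, 19 A→G, 20 C→T.
Transversions (purine↔pyrimidine): 9 A→C, 24 G→C, 33 C→G.

5 transitions, 3 transversions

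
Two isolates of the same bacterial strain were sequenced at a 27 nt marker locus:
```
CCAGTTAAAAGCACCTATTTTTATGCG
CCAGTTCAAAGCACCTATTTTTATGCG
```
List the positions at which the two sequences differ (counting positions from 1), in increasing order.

7

Scanning 1-based: 7: A/C.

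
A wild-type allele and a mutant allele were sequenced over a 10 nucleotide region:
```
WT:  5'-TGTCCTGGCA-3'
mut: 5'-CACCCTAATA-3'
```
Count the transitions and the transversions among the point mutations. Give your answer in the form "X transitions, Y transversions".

6 transitions, 0 transversions

Transitions (purine↔purine or pyrimidine↔pyrimidine): 1 T→C, 2 G→A, 3 T→C, 7 G→A, 8 G→A, 9 C→T.
Transversions (purine↔pyrimidine): none.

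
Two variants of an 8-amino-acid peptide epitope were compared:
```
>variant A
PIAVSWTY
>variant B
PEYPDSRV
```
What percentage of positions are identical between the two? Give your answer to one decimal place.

12.5%

Mismatches at positions 2, 3, 4, 5, 6, 7, 8 (1-based): 7 of 8.
Identical positions: 1/8 = 12.5% → 12.5%.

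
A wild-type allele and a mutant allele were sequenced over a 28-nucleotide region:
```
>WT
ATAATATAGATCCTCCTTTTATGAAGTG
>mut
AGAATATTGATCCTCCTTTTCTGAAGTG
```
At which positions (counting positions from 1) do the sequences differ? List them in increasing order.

2, 8, 21

Scanning 1-based: 2: T/G; 8: A/T; 21: A/C.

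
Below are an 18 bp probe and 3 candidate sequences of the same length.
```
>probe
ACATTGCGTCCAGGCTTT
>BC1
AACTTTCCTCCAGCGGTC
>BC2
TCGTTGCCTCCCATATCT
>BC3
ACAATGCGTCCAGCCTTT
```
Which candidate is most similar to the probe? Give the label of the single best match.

Hamming distances to probe — BC1: 8; BC2: 8; BC3: 2.
Smallest is BC3 with 2 mismatches.

BC3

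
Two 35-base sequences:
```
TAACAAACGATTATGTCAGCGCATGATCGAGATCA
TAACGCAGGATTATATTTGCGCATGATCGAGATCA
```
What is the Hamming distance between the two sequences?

The sequences differ at positions 5, 6, 8, 15, 17, 18 (1-based) — 6 in total.

6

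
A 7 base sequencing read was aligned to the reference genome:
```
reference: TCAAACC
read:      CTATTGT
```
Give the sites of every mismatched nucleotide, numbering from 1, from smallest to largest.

1, 2, 4, 5, 6, 7

Differences at site 1 (T→C), site 2 (C→T), site 4 (A→T), site 5 (A→T), site 6 (C→G), site 7 (C→T).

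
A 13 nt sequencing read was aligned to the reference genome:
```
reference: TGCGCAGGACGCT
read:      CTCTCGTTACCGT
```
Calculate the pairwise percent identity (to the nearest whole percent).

Mismatches at positions 1, 2, 4, 6, 7, 8, 11, 12 (1-based): 8 of 13.
Identical positions: 5/13 = 38.46% → 38%.

38%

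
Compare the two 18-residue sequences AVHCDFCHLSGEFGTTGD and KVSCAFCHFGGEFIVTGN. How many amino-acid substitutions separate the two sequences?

8

Comparing position by position, 8 residues differ: 1 (A/K), 3 (H/S), 5 (D/A), 9 (L/F), 10 (S/G), 14 (G/I), 15 (T/V), 18 (D/N).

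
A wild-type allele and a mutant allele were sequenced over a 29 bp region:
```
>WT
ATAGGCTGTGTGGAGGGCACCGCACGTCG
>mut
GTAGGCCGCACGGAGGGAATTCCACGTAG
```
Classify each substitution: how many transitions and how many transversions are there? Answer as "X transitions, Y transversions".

7 transitions, 3 transversions

Transitions (purine↔purine or pyrimidine↔pyrimidine): 1 A→G, 7 T→C, 9 T→C, 10 G→A, 11 T→C, 20 C→T, 21 C→T.
Transversions (purine↔pyrimidine): 18 C→A, 22 G→C, 28 C→A.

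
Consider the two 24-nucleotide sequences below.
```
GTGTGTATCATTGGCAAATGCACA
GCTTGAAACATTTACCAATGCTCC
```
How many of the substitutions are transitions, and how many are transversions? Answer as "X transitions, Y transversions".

Transitions (purine↔purine or pyrimidine↔pyrimidine): 2 T→C, 14 G→A.
Transversions (purine↔pyrimidine): 3 G→T, 6 T→A, 8 T→A, 13 G→T, 16 A→C, 22 A→T, 24 A→C.

2 transitions, 7 transversions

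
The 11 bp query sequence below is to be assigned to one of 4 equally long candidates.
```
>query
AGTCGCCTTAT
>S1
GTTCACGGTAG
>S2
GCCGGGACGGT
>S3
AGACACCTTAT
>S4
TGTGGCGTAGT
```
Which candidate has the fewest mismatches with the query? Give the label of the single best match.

S1 differs at 6 positions; S2 differs at 9 positions; S3 differs at 2 positions; S4 differs at 5 positions. The closest is S3.

S3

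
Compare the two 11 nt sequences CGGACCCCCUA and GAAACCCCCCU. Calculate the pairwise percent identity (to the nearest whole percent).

55%

Mismatches at positions 1, 2, 3, 10, 11 (1-based): 5 of 11.
Identical positions: 6/11 = 54.55% → 55%.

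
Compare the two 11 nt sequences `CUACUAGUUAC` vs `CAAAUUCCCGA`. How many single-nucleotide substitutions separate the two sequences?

8

Comparing position by position, 8 positions differ: 2 (U/A), 4 (C/A), 6 (A/U), 7 (G/C), 8 (U/C), 9 (U/C), 10 (A/G), 11 (C/A).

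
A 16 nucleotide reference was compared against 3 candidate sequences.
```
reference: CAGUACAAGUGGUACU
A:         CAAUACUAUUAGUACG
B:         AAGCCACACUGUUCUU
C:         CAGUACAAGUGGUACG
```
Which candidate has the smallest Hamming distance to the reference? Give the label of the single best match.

A differs at 5 sites; B differs at 9 sites; C differs at 1 site. The closest is C.

C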